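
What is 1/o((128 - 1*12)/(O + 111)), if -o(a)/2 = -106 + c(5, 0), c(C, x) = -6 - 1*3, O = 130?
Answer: 1/230 ≈ 0.0043478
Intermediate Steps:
c(C, x) = -9 (c(C, x) = -6 - 3 = -9)
o(a) = 230 (o(a) = -2*(-106 - 9) = -2*(-115) = 230)
1/o((128 - 1*12)/(O + 111)) = 1/230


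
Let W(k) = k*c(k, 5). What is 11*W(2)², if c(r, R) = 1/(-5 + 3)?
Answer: 11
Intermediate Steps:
c(r, R) = -½ (c(r, R) = 1/(-2) = -½)
W(k) = -k/2 (W(k) = k*(-½) = -k/2)
11*W(2)² = 11*(-½*2)² = 11*(-1)² = 11*1 = 11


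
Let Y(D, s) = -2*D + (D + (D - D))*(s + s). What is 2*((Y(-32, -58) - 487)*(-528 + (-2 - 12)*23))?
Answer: -5591300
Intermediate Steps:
Y(D, s) = -2*D + 2*D*s (Y(D, s) = -2*D + (D + 0)*(2*s) = -2*D + D*(2*s) = -2*D + 2*D*s)
2*((Y(-32, -58) - 487)*(-528 + (-2 - 12)*23)) = 2*((2*(-32)*(-1 - 58) - 487)*(-528 + (-2 - 12)*23)) = 2*((2*(-32)*(-59) - 487)*(-528 - 14*23)) = 2*((3776 - 487)*(-528 - 322)) = 2*(3289*(-850)) = 2*(-2795650) = -5591300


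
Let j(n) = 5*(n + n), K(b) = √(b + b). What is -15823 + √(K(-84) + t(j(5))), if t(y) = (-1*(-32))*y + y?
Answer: -15823 + √(1650 + 2*I*√42) ≈ -15782.0 + 0.15954*I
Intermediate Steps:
K(b) = √2*√b (K(b) = √(2*b) = √2*√b)
j(n) = 10*n (j(n) = 5*(2*n) = 10*n)
t(y) = 33*y (t(y) = 32*y + y = 33*y)
-15823 + √(K(-84) + t(j(5))) = -15823 + √(√2*√(-84) + 33*(10*5)) = -15823 + √(√2*(2*I*√21) + 33*50) = -15823 + √(2*I*√42 + 1650) = -15823 + √(1650 + 2*I*√42)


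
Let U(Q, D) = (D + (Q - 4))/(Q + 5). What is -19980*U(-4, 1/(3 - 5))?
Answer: 169830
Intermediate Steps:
U(Q, D) = (-4 + D + Q)/(5 + Q) (U(Q, D) = (D + (-4 + Q))/(5 + Q) = (-4 + D + Q)/(5 + Q))
-19980*U(-4, 1/(3 - 5)) = -19980*(-4 + 1/(3 - 5) - 4)/(5 - 4) = -19980*(-4 + 1/(-2) - 4)/1 = -19980*(-4 - ½ - 4) = -19980*(-17)/2 = -19980*(-17/2) = 169830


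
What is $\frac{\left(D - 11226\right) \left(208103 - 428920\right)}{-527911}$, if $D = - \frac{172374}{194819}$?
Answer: $- \frac{482973253912356}{102847093109} \approx -4696.0$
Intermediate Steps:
$D = - \frac{172374}{194819}$ ($D = \left(-172374\right) \frac{1}{194819} = - \frac{172374}{194819} \approx -0.88479$)
$\frac{\left(D - 11226\right) \left(208103 - 428920\right)}{-527911} = \frac{\left(- \frac{172374}{194819} - 11226\right) \left(208103 - 428920\right)}{-527911} = \left(- \frac{2187210468}{194819}\right) \left(-220817\right) \left(- \frac{1}{527911}\right) = \frac{482973253912356}{194819} \left(- \frac{1}{527911}\right) = - \frac{482973253912356}{102847093109}$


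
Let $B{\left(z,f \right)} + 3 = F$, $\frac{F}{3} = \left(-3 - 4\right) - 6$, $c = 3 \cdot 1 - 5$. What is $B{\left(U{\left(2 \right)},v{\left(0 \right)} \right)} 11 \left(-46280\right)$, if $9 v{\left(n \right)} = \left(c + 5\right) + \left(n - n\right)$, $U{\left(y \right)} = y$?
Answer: $21381360$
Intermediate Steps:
$c = -2$ ($c = 3 - 5 = -2$)
$v{\left(n \right)} = \frac{1}{3}$ ($v{\left(n \right)} = \frac{\left(-2 + 5\right) + \left(n - n\right)}{9} = \frac{3 + 0}{9} = \frac{1}{9} \cdot 3 = \frac{1}{3}$)
$F = -39$ ($F = 3 \left(\left(-3 - 4\right) - 6\right) = 3 \left(-7 - 6\right) = 3 \left(-13\right) = -39$)
$B{\left(z,f \right)} = -42$ ($B{\left(z,f \right)} = -3 - 39 = -42$)
$B{\left(U{\left(2 \right)},v{\left(0 \right)} \right)} 11 \left(-46280\right) = - 42 \cdot 11 \left(-46280\right) = \left(-42\right) \left(-509080\right) = 21381360$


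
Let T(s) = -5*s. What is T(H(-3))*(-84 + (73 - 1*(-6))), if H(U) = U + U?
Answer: -150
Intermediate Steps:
H(U) = 2*U
T(H(-3))*(-84 + (73 - 1*(-6))) = (-10*(-3))*(-84 + (73 - 1*(-6))) = (-5*(-6))*(-84 + (73 + 6)) = 30*(-84 + 79) = 30*(-5) = -150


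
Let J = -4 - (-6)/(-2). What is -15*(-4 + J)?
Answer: 165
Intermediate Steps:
J = -7 (J = -4 - (-6)*(-1)/2 = -4 - 1*3 = -4 - 3 = -7)
-15*(-4 + J) = -15*(-4 - 7) = -15*(-11) = 165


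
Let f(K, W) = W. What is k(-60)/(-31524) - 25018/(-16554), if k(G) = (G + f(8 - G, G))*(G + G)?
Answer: 22928743/21743679 ≈ 1.0545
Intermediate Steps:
k(G) = 4*G² (k(G) = (G + G)*(G + G) = (2*G)*(2*G) = 4*G²)
k(-60)/(-31524) - 25018/(-16554) = (4*(-60)²)/(-31524) - 25018/(-16554) = (4*3600)*(-1/31524) - 25018*(-1/16554) = 14400*(-1/31524) + 12509/8277 = -1200/2627 + 12509/8277 = 22928743/21743679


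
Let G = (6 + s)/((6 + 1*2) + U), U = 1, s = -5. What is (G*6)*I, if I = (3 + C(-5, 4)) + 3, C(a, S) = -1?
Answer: 10/3 ≈ 3.3333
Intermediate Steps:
I = 5 (I = (3 - 1) + 3 = 2 + 3 = 5)
G = ⅑ (G = (6 - 5)/((6 + 1*2) + 1) = 1/((6 + 2) + 1) = 1/(8 + 1) = 1/9 = 1*(⅑) = ⅑ ≈ 0.11111)
(G*6)*I = ((⅑)*6)*5 = (⅔)*5 = 10/3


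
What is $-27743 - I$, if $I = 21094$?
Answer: $-48837$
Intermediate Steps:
$-27743 - I = -27743 - 21094 = -48837$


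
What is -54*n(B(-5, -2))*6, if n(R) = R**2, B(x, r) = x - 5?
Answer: -32400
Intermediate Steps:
B(x, r) = -5 + x
-54*n(B(-5, -2))*6 = -54*(-5 - 5)**2*6 = -54*(-10)**2*6 = -54*100*6 = -5400*6 = -32400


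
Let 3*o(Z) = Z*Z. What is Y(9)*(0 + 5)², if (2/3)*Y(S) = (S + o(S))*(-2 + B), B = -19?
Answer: -28350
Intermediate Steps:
o(Z) = Z²/3 (o(Z) = (Z*Z)/3 = Z²/3)
Y(S) = -63*S/2 - 21*S²/2 (Y(S) = 3*((S + S²/3)*(-2 - 19))/2 = 3*((S + S²/3)*(-21))/2 = 3*(-21*S - 7*S²)/2 = -63*S/2 - 21*S²/2)
Y(9)*(0 + 5)² = ((21/2)*9*(-3 - 1*9))*(0 + 5)² = ((21/2)*9*(-3 - 9))*5² = ((21/2)*9*(-12))*25 = -1134*25 = -28350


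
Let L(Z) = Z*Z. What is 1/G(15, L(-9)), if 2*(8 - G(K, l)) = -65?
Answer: 2/81 ≈ 0.024691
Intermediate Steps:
L(Z) = Z²
G(K, l) = 81/2 (G(K, l) = 8 - ½*(-65) = 8 + 65/2 = 81/2)
1/G(15, L(-9)) = 1/(81/2) = 2/81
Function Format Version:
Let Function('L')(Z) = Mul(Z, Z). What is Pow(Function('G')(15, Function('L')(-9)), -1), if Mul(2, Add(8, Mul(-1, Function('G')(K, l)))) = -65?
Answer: Rational(2, 81) ≈ 0.024691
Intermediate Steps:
Function('L')(Z) = Pow(Z, 2)
Function('G')(K, l) = Rational(81, 2) (Function('G')(K, l) = Add(8, Mul(Rational(-1, 2), -65)) = Add(8, Rational(65, 2)) = Rational(81, 2))
Pow(Function('G')(15, Function('L')(-9)), -1) = Pow(Rational(81, 2), -1) = Rational(2, 81)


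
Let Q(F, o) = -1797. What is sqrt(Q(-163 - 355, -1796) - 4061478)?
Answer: 15*I*sqrt(18059) ≈ 2015.8*I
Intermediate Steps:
sqrt(Q(-163 - 355, -1796) - 4061478) = sqrt(-1797 - 4061478) = sqrt(-4063275) = 15*I*sqrt(18059)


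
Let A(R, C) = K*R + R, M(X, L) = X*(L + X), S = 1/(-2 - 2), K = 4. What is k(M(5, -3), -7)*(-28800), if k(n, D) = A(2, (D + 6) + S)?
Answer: -288000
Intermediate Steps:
S = -1/4 (S = 1/(-4) = -1/4 ≈ -0.25000)
A(R, C) = 5*R (A(R, C) = 4*R + R = 5*R)
k(n, D) = 10 (k(n, D) = 5*2 = 10)
k(M(5, -3), -7)*(-28800) = 10*(-28800) = -288000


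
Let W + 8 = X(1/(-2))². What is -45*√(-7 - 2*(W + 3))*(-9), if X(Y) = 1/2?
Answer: 405*√10/2 ≈ 640.36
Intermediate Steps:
X(Y) = ½
W = -31/4 (W = -8 + (½)² = -8 + ¼ = -31/4 ≈ -7.7500)
-45*√(-7 - 2*(W + 3))*(-9) = -45*√(-7 - 2*(-31/4 + 3))*(-9) = -45*√(-7 - 2*(-19/4))*(-9) = -45*√(-7 + 19/2)*(-9) = -45*√10/2*(-9) = 405*√10/2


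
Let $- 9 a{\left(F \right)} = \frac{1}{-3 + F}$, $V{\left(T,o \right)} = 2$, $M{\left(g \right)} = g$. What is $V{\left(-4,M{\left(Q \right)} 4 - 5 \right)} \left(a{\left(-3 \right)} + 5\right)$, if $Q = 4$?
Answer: $\frac{271}{27} \approx 10.037$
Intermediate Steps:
$a{\left(F \right)} = - \frac{1}{9 \left(-3 + F\right)}$
$V{\left(-4,M{\left(Q \right)} 4 - 5 \right)} \left(a{\left(-3 \right)} + 5\right) = 2 \left(- \frac{1}{-27 + 9 \left(-3\right)} + 5\right) = 2 \left(- \frac{1}{-27 - 27} + 5\right) = 2 \left(- \frac{1}{-54} + 5\right) = 2 \left(\left(-1\right) \left(- \frac{1}{54}\right) + 5\right) = 2 \left(\frac{1}{54} + 5\right) = 2 \cdot \frac{271}{54} = \frac{271}{27}$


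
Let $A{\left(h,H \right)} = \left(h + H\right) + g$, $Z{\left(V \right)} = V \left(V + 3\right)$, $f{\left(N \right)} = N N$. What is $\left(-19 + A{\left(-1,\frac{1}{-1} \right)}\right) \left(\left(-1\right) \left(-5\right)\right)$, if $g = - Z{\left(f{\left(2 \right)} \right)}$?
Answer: $-245$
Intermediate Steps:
$f{\left(N \right)} = N^{2}$
$Z{\left(V \right)} = V \left(3 + V\right)$
$g = -28$ ($g = - 2^{2} \left(3 + 2^{2}\right) = - 4 \left(3 + 4\right) = - 4 \cdot 7 = \left(-1\right) 28 = -28$)
$A{\left(h,H \right)} = -28 + H + h$ ($A{\left(h,H \right)} = \left(h + H\right) - 28 = \left(H + h\right) - 28 = -28 + H + h$)
$\left(-19 + A{\left(-1,\frac{1}{-1} \right)}\right) \left(\left(-1\right) \left(-5\right)\right) = \left(-19 - \left(29 + 1\right)\right) \left(\left(-1\right) \left(-5\right)\right) = \left(-19 - 30\right) 5 = \left(-49\right) 5 = -245$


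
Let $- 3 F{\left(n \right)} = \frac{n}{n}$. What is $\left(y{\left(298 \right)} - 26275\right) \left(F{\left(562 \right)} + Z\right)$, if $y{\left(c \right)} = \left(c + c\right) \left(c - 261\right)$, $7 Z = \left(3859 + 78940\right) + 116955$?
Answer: $- \frac{2530653865}{21} \approx -1.2051 \cdot 10^{8}$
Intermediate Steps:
$F{\left(n \right)} = - \frac{1}{3}$ ($F{\left(n \right)} = - \frac{n \frac{1}{n}}{3} = \left(- \frac{1}{3}\right) 1 = - \frac{1}{3}$)
$Z = \frac{199754}{7}$ ($Z = \frac{\left(3859 + 78940\right) + 116955}{7} = \frac{82799 + 116955}{7} = \frac{1}{7} \cdot 199754 = \frac{199754}{7} \approx 28536.0$)
$y{\left(c \right)} = 2 c \left(-261 + c\right)$
$\left(y{\left(298 \right)} - 26275\right) \left(F{\left(562 \right)} + Z\right) = \left(2 \cdot 298 \left(-261 + 298\right) - 26275\right) \left(- \frac{1}{3} + \frac{199754}{7}\right) = \left(2 \cdot 298 \cdot 37 - 26275\right) \frac{599255}{21} = \left(22052 - 26275\right) \frac{599255}{21} = \left(-4223\right) \frac{599255}{21} = - \frac{2530653865}{21}$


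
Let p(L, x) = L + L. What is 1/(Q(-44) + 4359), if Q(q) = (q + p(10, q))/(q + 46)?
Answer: 1/4347 ≈ 0.00023004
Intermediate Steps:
p(L, x) = 2*L
Q(q) = (20 + q)/(46 + q) (Q(q) = (q + 2*10)/(q + 46) = (q + 20)/(46 + q) = (20 + q)/(46 + q))
1/(Q(-44) + 4359) = 1/((20 - 44)/(46 - 44) + 4359) = 1/(-24/2 + 4359) = 1/((½)*(-24) + 4359) = 1/(-12 + 4359) = 1/4347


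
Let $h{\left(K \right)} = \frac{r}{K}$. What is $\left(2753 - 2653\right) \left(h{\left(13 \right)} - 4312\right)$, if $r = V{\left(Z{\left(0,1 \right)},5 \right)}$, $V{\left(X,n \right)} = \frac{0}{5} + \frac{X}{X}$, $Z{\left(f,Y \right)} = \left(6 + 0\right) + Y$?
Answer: $- \frac{5605500}{13} \approx -4.3119 \cdot 10^{5}$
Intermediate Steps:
$Z{\left(f,Y \right)} = 6 + Y$
$V{\left(X,n \right)} = 1$ ($V{\left(X,n \right)} = 0 \cdot \frac{1}{5} + 1 = 0 + 1 = 1$)
$r = 1$
$h{\left(K \right)} = \frac{1}{K}$ ($h{\left(K \right)} = 1 \frac{1}{K} = \frac{1}{K}$)
$\left(2753 - 2653\right) \left(h{\left(13 \right)} - 4312\right) = \left(2753 - 2653\right) \left(\frac{1}{13} - 4312\right) = 100 \left(\frac{1}{13} - 4312\right) = 100 \left(- \frac{56055}{13}\right) = - \frac{5605500}{13}$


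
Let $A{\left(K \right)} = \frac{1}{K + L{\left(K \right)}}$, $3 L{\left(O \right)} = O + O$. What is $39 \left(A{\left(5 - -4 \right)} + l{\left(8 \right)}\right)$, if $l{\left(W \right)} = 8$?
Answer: $\frac{1573}{5} \approx 314.6$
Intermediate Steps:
$L{\left(O \right)} = \frac{2 O}{3}$ ($L{\left(O \right)} = \frac{O + O}{3} = \frac{2 O}{3}$)
$A{\left(K \right)} = \frac{3}{5 K}$ ($A{\left(K \right)} = \frac{1}{K + \frac{2 K}{3}} = \frac{1}{\frac{5}{3} K} = \frac{3}{5 K}$)
$39 \left(A{\left(5 - -4 \right)} + l{\left(8 \right)}\right) = 39 \left(\frac{3}{5 \left(5 - -4\right)} + 8\right) = 39 \left(\frac{3}{5 \left(5 + 4\right)} + 8\right) = 39 \left(\frac{3}{5 \cdot 9} + 8\right) = 39 \left(\frac{3}{5} \cdot \frac{1}{9} + 8\right) = 39 \left(\frac{1}{15} + 8\right) = 39 \cdot \frac{121}{15} = \frac{1573}{5}$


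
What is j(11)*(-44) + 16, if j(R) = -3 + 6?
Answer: -116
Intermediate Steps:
j(R) = 3
j(11)*(-44) + 16 = 3*(-44) + 16 = -132 + 16 = -116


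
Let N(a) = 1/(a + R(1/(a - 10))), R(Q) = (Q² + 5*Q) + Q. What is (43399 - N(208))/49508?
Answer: 353945756575/403768484468 ≈ 0.87661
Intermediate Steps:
R(Q) = Q² + 6*Q
N(a) = 1/(a + (6 + 1/(-10 + a))/(-10 + a)) (N(a) = 1/(a + (6 + 1/(a - 10))/(a - 10)) = 1/(a + (6 + 1/(-10 + a))/(-10 + a)))
(43399 - N(208))/49508 = (43399 - (-10 + 208)²/(-59 + 6*208 + 208*(-10 + 208)²))/49508 = (43399 - 198²/(-59 + 1248 + 208*198²))*(1/49508) = (43399 - 39204/(-59 + 1248 + 208*39204))*(1/49508) = (43399 - 39204/(-59 + 1248 + 8154432))*(1/49508) = (43399 - 39204/8155621)*(1/49508) = (353945756575/8155621)*(1/49508) = 353945756575/403768484468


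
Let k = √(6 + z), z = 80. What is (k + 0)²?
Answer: 86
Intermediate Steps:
k = √86 (k = √(6 + 80) = √86 ≈ 9.2736)
(k + 0)² = (√86 + 0)² = (√86)² = 86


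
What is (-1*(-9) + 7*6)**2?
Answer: 2601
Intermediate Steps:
(-1*(-9) + 7*6)**2 = (9 + 42)**2 = 51**2 = 2601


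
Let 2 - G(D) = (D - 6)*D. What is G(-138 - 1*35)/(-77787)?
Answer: 30965/77787 ≈ 0.39807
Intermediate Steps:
G(D) = 2 - D*(-6 + D) (G(D) = 2 - (D - 6)*D = 2 - (-6 + D)*D = 2 - D*(-6 + D))
G(-138 - 1*35)/(-77787) = (2 - (-138 - 1*35)² + 6*(-138 - 1*35))/(-77787) = (2 - (-138 - 35)² + 6*(-138 - 35))*(-1/77787) = (2 - 1*(-173)² + 6*(-173))*(-1/77787) = (2 - 1*29929 - 1038)*(-1/77787) = (2 - 29929 - 1038)*(-1/77787) = -30965*(-1/77787) = 30965/77787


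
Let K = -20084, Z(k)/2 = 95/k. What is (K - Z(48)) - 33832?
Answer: -1294079/24 ≈ -53920.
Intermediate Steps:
Z(k) = 190/k (Z(k) = 2*(95/k) = 190/k)
(K - Z(48)) - 33832 = (-20084 - 190/48) - 33832 = (-20084 - 1*95/24) - 33832 = (-20084 - 95/24) - 33832 = -482111/24 - 33832 = -1294079/24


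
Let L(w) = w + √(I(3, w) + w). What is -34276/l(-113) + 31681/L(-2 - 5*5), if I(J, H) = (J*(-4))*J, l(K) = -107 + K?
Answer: (-137372*I + 2337*√7)/(15*(√7 + 9*I)) ≈ -924.23 - 317.5*I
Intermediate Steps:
I(J, H) = -4*J² (I(J, H) = (-4*J)*J = -4*J²)
L(w) = w + √(-36 + w) (L(w) = w + √(-4*3² + w) = w + √(-4*9 + w) = w + √(-36 + w))
-34276/l(-113) + 31681/L(-2 - 5*5) = -34276/(-107 - 113) + 31681/((-2 - 5*5) + √(-36 + (-2 - 5*5))) = -34276/(-220) + 31681/((-2 - 25) + √(-36 + (-2 - 25))) = -34276*(-1/220) + 31681/(-27 + √(-36 - 27)) = 779/5 + 31681/(-27 + √(-63)) = 779/5 + 31681/(-27 + 3*I*√7)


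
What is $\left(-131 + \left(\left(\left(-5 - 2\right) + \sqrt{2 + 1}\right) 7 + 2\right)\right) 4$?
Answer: $-712 + 28 \sqrt{3} \approx -663.5$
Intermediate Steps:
$\left(-131 + \left(\left(\left(-5 - 2\right) + \sqrt{2 + 1}\right) 7 + 2\right)\right) 4 = \left(-131 + \left(\left(-7 + \sqrt{3}\right) 7 + 2\right)\right) 4 = \left(-131 + \left(\left(-49 + 7 \sqrt{3}\right) + 2\right)\right) 4 = \left(-131 - \left(47 - 7 \sqrt{3}\right)\right) 4 = \left(-178 + 7 \sqrt{3}\right) 4 = -712 + 28 \sqrt{3}$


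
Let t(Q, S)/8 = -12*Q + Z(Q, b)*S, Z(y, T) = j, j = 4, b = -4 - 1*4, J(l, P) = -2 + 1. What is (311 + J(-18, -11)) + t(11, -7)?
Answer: -970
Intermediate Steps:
J(l, P) = -1
b = -8 (b = -4 - 4 = -8)
Z(y, T) = 4
t(Q, S) = -96*Q + 32*S (t(Q, S) = 8*(-12*Q + 4*S) = -96*Q + 32*S)
(311 + J(-18, -11)) + t(11, -7) = (311 - 1) + (-96*11 + 32*(-7)) = 310 + (-1056 - 224) = 310 - 1280 = -970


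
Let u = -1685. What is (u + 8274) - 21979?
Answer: -15390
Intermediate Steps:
(u + 8274) - 21979 = (-1685 + 8274) - 21979 = 6589 - 21979 = -15390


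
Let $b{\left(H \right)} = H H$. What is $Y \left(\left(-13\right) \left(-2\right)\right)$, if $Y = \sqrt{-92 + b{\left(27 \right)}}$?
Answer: $182 \sqrt{13} \approx 656.21$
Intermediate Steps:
$b{\left(H \right)} = H^{2}$
$Y = 7 \sqrt{13}$ ($Y = \sqrt{-92 + 27^{2}} = \sqrt{-92 + 729} = \sqrt{637} = 7 \sqrt{13} \approx 25.239$)
$Y \left(\left(-13\right) \left(-2\right)\right) = 7 \sqrt{13} \left(\left(-13\right) \left(-2\right)\right) = 7 \sqrt{13} \cdot 26 = 182 \sqrt{13}$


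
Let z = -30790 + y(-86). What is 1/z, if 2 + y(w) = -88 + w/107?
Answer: -107/3304246 ≈ -3.2383e-5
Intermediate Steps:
y(w) = -90 + w/107 (y(w) = -2 + (-88 + w/107) = -90 + w/107)
z = -3304246/107 (z = -30790 + (-90 + (1/107)*(-86)) = -30790 + (-90 - 86/107) = -30790 - 9716/107 = -3304246/107 ≈ -30881.)
1/z = 1/(-3304246/107) = -107/3304246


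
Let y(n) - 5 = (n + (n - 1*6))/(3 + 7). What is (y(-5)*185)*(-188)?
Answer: -118252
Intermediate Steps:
y(n) = 22/5 + n/5 (y(n) = 5 + (n + (n - 1*6))/(3 + 7) = 5 + (n + (n - 6))/10 = 5 + (n + (-6 + n))*(1/10) = 5 + (-6 + 2*n)*(1/10) = 5 + (-3/5 + n/5) = 22/5 + n/5)
(y(-5)*185)*(-188) = ((22/5 + (1/5)*(-5))*185)*(-188) = ((22/5 - 1)*185)*(-188) = ((17/5)*185)*(-188) = 629*(-188) = -118252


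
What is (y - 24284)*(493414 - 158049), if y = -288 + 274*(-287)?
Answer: -34613021650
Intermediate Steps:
y = -78926 (y = -288 - 78638 = -78926)
(y - 24284)*(493414 - 158049) = (-78926 - 24284)*(493414 - 158049) = -103210*335365 = -34613021650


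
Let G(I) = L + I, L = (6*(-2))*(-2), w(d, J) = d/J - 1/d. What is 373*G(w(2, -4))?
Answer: 8579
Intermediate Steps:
w(d, J) = -1/d + d/J
L = 24 (L = -12*(-2) = 24)
G(I) = 24 + I
373*G(w(2, -4)) = 373*(24 + (-1/2 + 2/(-4))) = 373*(24 + (-1*½ + 2*(-¼))) = 373*(24 + (-½ - ½)) = 373*(24 - 1) = 373*23 = 8579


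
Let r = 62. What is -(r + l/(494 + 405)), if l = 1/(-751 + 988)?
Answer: -13209907/213063 ≈ -62.000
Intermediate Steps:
l = 1/237 ≈ 0.0042194
-(r + l/(494 + 405)) = -(62 + 1/(237*(494 + 405))) = -(62 + (1/237)/899) = -(62 + (1/237)*(1/899)) = -(62 + 1/213063) = -1*13209907/213063 = -13209907/213063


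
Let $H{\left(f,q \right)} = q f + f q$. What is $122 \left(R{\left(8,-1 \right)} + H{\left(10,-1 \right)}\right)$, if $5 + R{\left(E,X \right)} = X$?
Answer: $-3172$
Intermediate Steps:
$R{\left(E,X \right)} = -5 + X$
$H{\left(f,q \right)} = 2 f q$ ($H{\left(f,q \right)} = f q + f q = 2 f q$)
$122 \left(R{\left(8,-1 \right)} + H{\left(10,-1 \right)}\right) = 122 \left(\left(-5 - 1\right) + 2 \cdot 10 \left(-1\right)\right) = 122 \left(-6 - 20\right) = 122 \left(-26\right) = -3172$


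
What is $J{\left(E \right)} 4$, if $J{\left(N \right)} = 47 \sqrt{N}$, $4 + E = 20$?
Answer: $752$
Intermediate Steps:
$E = 16$ ($E = -4 + 20 = 16$)
$J{\left(E \right)} 4 = 47 \sqrt{16} \cdot 4 = 47 \cdot 4 \cdot 4 = 188 \cdot 4 = 752$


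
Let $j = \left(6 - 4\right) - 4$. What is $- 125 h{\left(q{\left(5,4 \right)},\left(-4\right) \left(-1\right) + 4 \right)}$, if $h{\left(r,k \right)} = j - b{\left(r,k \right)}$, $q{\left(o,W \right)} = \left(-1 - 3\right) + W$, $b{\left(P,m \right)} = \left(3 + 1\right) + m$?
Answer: $1750$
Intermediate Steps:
$b{\left(P,m \right)} = 4 + m$
$q{\left(o,W \right)} = -4 + W$
$j = -2$ ($j = 2 - 4 = -2$)
$h{\left(r,k \right)} = -6 - k$ ($h{\left(r,k \right)} = -2 - \left(4 + k\right) = -6 - k$)
$- 125 h{\left(q{\left(5,4 \right)},\left(-4\right) \left(-1\right) + 4 \right)} = - 125 \left(-6 - \left(\left(-4\right) \left(-1\right) + 4\right)\right) = - 125 \left(-6 - \left(4 + 4\right)\right) = - 125 \left(-6 - 8\right) = \left(-125\right) \left(-14\right) = 1750$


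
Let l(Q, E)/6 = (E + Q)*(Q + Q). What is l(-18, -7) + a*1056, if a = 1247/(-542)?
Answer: 804984/271 ≈ 2970.4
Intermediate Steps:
a = -1247/542 (a = 1247*(-1/542) = -1247/542 ≈ -2.3007)
l(Q, E) = 12*Q*(E + Q) (l(Q, E) = 6*((E + Q)*(Q + Q)) = 6*((E + Q)*(2*Q)) = 6*(2*Q*(E + Q)) = 12*Q*(E + Q))
l(-18, -7) + a*1056 = 12*(-18)*(-7 - 18) - 1247/542*1056 = 12*(-18)*(-25) - 658416/271 = 5400 - 658416/271 = 804984/271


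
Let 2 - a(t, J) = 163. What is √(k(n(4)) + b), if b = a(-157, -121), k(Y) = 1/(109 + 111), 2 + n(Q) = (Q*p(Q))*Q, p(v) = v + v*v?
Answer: I*√1948045/110 ≈ 12.688*I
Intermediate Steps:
a(t, J) = -161 (a(t, J) = 2 - 1*163 = 2 - 163 = -161)
p(v) = v + v²
n(Q) = -2 + Q³*(1 + Q) (n(Q) = -2 + (Q*(Q*(1 + Q)))*Q = -2 + (Q²*(1 + Q))*Q = -2 + Q³*(1 + Q))
k(Y) = 1/220
b = -161
√(k(n(4)) + b) = √(1/220 - 161) = √(-35419/220) = I*√1948045/110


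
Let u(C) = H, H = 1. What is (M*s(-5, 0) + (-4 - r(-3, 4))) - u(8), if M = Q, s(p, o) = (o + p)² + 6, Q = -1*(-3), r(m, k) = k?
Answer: 84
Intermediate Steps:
Q = 3
s(p, o) = 6 + (o + p)²
M = 3
u(C) = 1
(M*s(-5, 0) + (-4 - r(-3, 4))) - u(8) = (3*(6 + (0 - 5)²) + (-4 - 1*4)) - 1*1 = (3*(6 + (-5)²) + (-4 - 4)) - 1 = (3*(6 + 25) - 8) - 1 = (3*31 - 8) - 1 = (93 - 8) - 1 = 85 - 1 = 84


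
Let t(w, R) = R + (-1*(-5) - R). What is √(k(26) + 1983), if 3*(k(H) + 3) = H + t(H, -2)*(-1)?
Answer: √1987 ≈ 44.576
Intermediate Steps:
t(w, R) = 5 (t(w, R) = R + (5 - R) = 5)
k(H) = -14/3 + H/3 (k(H) = -3 + (H + 5*(-1))/3 = -3 + (H - 5)/3 = -3 + (-5 + H)/3 = -3 + (-5/3 + H/3) = -14/3 + H/3)
√(k(26) + 1983) = √((-14/3 + (⅓)*26) + 1983) = √((-14/3 + 26/3) + 1983) = √(4 + 1983) = √1987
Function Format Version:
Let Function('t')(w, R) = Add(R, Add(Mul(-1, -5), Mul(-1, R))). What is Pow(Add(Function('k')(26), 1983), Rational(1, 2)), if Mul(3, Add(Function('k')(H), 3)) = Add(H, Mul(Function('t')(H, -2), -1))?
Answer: Pow(1987, Rational(1, 2)) ≈ 44.576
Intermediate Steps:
Function('t')(w, R) = 5 (Function('t')(w, R) = Add(R, Add(5, Mul(-1, R))) = 5)
Function('k')(H) = Add(Rational(-14, 3), Mul(Rational(1, 3), H)) (Function('k')(H) = Add(-3, Mul(Rational(1, 3), Add(H, Mul(5, -1)))) = Add(-3, Mul(Rational(1, 3), Add(H, -5))) = Add(-3, Mul(Rational(1, 3), Add(-5, H))) = Add(-3, Add(Rational(-5, 3), Mul(Rational(1, 3), H))) = Add(Rational(-14, 3), Mul(Rational(1, 3), H)))
Pow(Add(Function('k')(26), 1983), Rational(1, 2)) = Pow(Add(Add(Rational(-14, 3), Mul(Rational(1, 3), 26)), 1983), Rational(1, 2)) = Pow(Add(Add(Rational(-14, 3), Rational(26, 3)), 1983), Rational(1, 2)) = Pow(Add(4, 1983), Rational(1, 2)) = Pow(1987, Rational(1, 2))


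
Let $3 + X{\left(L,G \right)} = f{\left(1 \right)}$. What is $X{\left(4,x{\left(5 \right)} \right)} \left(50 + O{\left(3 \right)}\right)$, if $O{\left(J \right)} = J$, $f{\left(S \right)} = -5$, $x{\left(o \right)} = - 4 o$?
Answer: $-424$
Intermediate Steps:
$X{\left(L,G \right)} = -8$ ($X{\left(L,G \right)} = -3 - 5 = -8$)
$X{\left(4,x{\left(5 \right)} \right)} \left(50 + O{\left(3 \right)}\right) = - 8 \left(50 + 3\right) = \left(-8\right) 53 = -424$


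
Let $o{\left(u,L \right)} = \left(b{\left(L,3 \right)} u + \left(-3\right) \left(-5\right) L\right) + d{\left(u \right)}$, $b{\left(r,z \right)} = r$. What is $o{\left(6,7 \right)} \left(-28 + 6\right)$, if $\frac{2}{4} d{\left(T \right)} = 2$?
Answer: $-3322$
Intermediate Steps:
$d{\left(T \right)} = 4$ ($d{\left(T \right)} = 2 \cdot 2 = 4$)
$o{\left(u,L \right)} = 4 + 15 L + L u$ ($o{\left(u,L \right)} = \left(L u + \left(-3\right) \left(-5\right) L\right) + 4 = \left(L u + 15 L\right) + 4 = \left(15 L + L u\right) + 4 = 4 + 15 L + L u$)
$o{\left(6,7 \right)} \left(-28 + 6\right) = \left(4 + 15 \cdot 7 + 7 \cdot 6\right) \left(-28 + 6\right) = \left(4 + 105 + 42\right) \left(-22\right) = 151 \left(-22\right) = -3322$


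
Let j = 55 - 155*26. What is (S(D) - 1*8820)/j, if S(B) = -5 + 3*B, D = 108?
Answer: 8501/3975 ≈ 2.1386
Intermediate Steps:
j = -3975 (j = 55 - 4030 = -3975)
(S(D) - 1*8820)/j = ((-5 + 3*108) - 1*8820)/(-3975) = ((-5 + 324) - 8820)*(-1/3975) = (319 - 8820)*(-1/3975) = -8501*(-1/3975) = 8501/3975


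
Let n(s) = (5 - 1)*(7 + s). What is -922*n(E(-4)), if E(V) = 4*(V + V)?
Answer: 92200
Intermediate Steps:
E(V) = 8*V (E(V) = 4*(2*V) = 8*V)
n(s) = 28 + 4*s (n(s) = 4*(7 + s) = 28 + 4*s)
-922*n(E(-4)) = -922*(28 + 4*(8*(-4))) = -922*(28 + 4*(-32)) = -922*(28 - 128) = -922*(-100) = 92200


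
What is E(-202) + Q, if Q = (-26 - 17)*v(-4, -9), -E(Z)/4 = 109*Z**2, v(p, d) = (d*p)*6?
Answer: -17799832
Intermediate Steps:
v(p, d) = 6*d*p
E(Z) = -436*Z**2
Q = -9288 (Q = (-26 - 17)*(6*(-9)*(-4)) = -43*216 = -9288)
E(-202) + Q = -436*(-202)**2 - 9288 = -436*40804 - 9288 = -17790544 - 9288 = -17799832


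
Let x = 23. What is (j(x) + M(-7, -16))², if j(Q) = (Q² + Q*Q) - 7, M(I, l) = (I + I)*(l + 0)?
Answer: 1625625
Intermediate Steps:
M(I, l) = 2*I*l (M(I, l) = (2*I)*l = 2*I*l)
j(Q) = -7 + 2*Q² (j(Q) = (Q² + Q²) - 7 = 2*Q² - 7 = -7 + 2*Q²)
(j(x) + M(-7, -16))² = ((-7 + 2*23²) + 2*(-7)*(-16))² = ((-7 + 2*529) + 224)² = ((-7 + 1058) + 224)² = (1051 + 224)² = 1275² = 1625625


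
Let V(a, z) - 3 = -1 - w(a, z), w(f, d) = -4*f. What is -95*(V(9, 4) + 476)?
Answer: -48830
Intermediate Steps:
V(a, z) = 2 + 4*a (V(a, z) = 3 + (-1 - (-4)*a) = 3 + (-1 + 4*a) = 2 + 4*a)
-95*(V(9, 4) + 476) = -95*((2 + 4*9) + 476) = -95*((2 + 36) + 476) = -95*(38 + 476) = -95*514 = -48830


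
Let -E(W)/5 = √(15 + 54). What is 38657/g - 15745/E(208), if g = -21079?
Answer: -38657/21079 + 3149*√69/69 ≈ 377.26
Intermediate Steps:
E(W) = -5*√69 (E(W) = -5*√(15 + 54) = -5*√69)
38657/g - 15745/E(208) = 38657/(-21079) - 15745*(-√69/345) = 38657*(-1/21079) - (-3149)*√69/69 = -38657/21079 + 3149*√69/69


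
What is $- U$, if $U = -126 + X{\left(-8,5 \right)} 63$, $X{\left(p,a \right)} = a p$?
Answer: $2646$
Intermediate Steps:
$U = -2646$ ($U = -126 + 5 \left(-8\right) 63 = -126 - 2520 = -2646$)
$- U = \left(-1\right) \left(-2646\right) = 2646$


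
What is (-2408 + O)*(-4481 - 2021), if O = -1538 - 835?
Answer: 31086062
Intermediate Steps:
O = -2373
(-2408 + O)*(-4481 - 2021) = (-2408 - 2373)*(-4481 - 2021) = -4781*(-6502) = 31086062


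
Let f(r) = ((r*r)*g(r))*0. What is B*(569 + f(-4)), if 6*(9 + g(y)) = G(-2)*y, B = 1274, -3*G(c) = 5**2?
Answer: 724906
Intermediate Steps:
G(c) = -25/3 (G(c) = -1/3*5**2 = -1/3*25 = -25/3)
g(y) = -9 - 25*y/18 (g(y) = -9 + (-25*y/3)/6 = -9 - 25*y/18)
f(r) = 0 (f(r) = ((r*r)*(-9 - 25*r/18))*0 = (r**2*(-9 - 25*r/18))*0 = 0)
B*(569 + f(-4)) = 1274*(569 + 0) = 1274*569 = 724906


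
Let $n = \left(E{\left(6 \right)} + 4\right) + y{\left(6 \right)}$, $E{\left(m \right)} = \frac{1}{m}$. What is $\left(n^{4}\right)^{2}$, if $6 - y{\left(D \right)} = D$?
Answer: $\frac{152587890625}{1679616} \approx 90847.0$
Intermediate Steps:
$y{\left(D \right)} = 6 - D$
$n = \frac{25}{6}$ ($n = \left(\frac{1}{6} + 4\right) + \left(6 - 6\right) = \frac{25}{6} + 0 = \frac{25}{6} \approx 4.1667$)
$\left(n^{4}\right)^{2} = \left(\left(\frac{25}{6}\right)^{4}\right)^{2} = \left(\frac{390625}{1296}\right)^{2} = \frac{152587890625}{1679616}$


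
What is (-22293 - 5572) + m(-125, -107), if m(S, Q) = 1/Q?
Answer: -2981556/107 ≈ -27865.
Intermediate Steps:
(-22293 - 5572) + m(-125, -107) = (-22293 - 5572) + 1/(-107) = -27865 - 1/107 = -2981556/107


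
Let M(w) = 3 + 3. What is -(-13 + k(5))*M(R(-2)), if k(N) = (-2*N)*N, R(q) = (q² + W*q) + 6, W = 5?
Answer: 378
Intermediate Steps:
R(q) = 6 + q² + 5*q (R(q) = (q² + 5*q) + 6 = 6 + q² + 5*q)
k(N) = -2*N²
M(w) = 6
-(-13 + k(5))*M(R(-2)) = -(-13 - 2*5²)*6 = -(-13 - 2*25)*6 = -(-13 - 50)*6 = -(-63)*6 = -1*(-378) = 378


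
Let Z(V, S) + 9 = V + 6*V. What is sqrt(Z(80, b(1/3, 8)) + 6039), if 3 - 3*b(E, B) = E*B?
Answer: sqrt(6590) ≈ 81.179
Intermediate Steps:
b(E, B) = 1 - B*E/3 (b(E, B) = 1 - E*B/3 = 1 - B*E/3)
Z(V, S) = -9 + 7*V (Z(V, S) = -9 + (V + 6*V) = -9 + 7*V)
sqrt(Z(80, b(1/3, 8)) + 6039) = sqrt((-9 + 7*80) + 6039) = sqrt((-9 + 560) + 6039) = sqrt(551 + 6039) = sqrt(6590)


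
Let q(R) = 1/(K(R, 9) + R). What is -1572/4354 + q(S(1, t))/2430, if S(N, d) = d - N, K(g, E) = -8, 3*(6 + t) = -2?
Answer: -29925197/82878390 ≈ -0.36107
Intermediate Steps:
t = -20/3 (t = -6 + (1/3)*(-2) = -6 - 2/3 = -20/3 ≈ -6.6667)
q(R) = 1/(-8 + R)
-1572/4354 + q(S(1, t))/2430 = -1572/4354 + 1/(-8 + (-20/3 - 1*1)*2430) = -1572*1/4354 + (1/2430)/(-8 + (-20/3 - 1)) = -786/2177 + (1/2430)/(-8 - 23/3) = -786/2177 + (1/2430)/(-47/3) = -786/2177 - 3/47*1/2430 = -786/2177 - 1/38070 = -29925197/82878390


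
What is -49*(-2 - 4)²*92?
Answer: -162288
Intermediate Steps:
-49*(-2 - 4)²*92 = -49*(-6)²*92 = -49*36*92 = -1764*92 = -162288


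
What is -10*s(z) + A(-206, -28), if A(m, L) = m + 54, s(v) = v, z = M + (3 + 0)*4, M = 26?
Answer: -532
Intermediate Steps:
z = 38 (z = 26 + (3 + 0)*4 = 26 + 3*4 = 26 + 12 = 38)
A(m, L) = 54 + m
-10*s(z) + A(-206, -28) = -10*38 + (54 - 206) = -380 - 152 = -532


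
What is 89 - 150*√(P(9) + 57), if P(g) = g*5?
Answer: 89 - 150*√102 ≈ -1425.9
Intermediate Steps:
P(g) = 5*g
89 - 150*√(P(9) + 57) = 89 - 150*√(5*9 + 57) = 89 - 150*√(45 + 57) = 89 - 150*√102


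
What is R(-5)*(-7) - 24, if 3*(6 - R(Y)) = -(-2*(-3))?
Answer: -80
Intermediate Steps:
R(Y) = 8 (R(Y) = 6 - (-1)*-2*(-3)*1/3 = 6 - (-1)*6*1/3 = 6 - (-1)*6/3 = 6 - 1/3*(-6) = 6 + 2 = 8)
R(-5)*(-7) - 24 = 8*(-7) - 24 = -56 - 24 = -80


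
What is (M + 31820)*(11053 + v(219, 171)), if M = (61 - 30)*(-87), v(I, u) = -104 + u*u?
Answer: 1170453370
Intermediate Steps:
v(I, u) = -104 + u²
M = -2697 (M = 31*(-87) = -2697)
(M + 31820)*(11053 + v(219, 171)) = (-2697 + 31820)*(11053 + (-104 + 171²)) = 29123*(11053 + (-104 + 29241)) = 29123*(11053 + 29137) = 29123*40190 = 1170453370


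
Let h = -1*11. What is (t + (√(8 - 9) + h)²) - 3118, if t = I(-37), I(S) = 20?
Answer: -3098 + (11 - I)² ≈ -2978.0 - 22.0*I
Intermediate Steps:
t = 20
h = -11
(t + (√(8 - 9) + h)²) - 3118 = (20 + (√(8 - 9) - 11)²) - 3118 = (20 + (√(-1) - 11)²) - 3118 = (20 + (I - 11)²) - 3118 = (20 + (-11 + I)²) - 3118 = -3098 + (-11 + I)²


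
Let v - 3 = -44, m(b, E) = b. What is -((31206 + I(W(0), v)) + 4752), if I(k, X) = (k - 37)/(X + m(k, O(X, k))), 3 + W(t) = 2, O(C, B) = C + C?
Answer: -755137/21 ≈ -35959.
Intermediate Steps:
O(C, B) = 2*C
W(t) = -1 (W(t) = -3 + 2 = -1)
v = -41 (v = 3 - 44 = -41)
I(k, X) = (-37 + k)/(X + k) (I(k, X) = (k - 37)/(X + k) = (-37 + k)/(X + k))
-((31206 + I(W(0), v)) + 4752) = -((31206 + (-37 - 1)/(-41 - 1)) + 4752) = -((31206 - 38/(-42)) + 4752) = -((31206 - 1/42*(-38)) + 4752) = -((31206 + 19/21) + 4752) = -(655345/21 + 4752) = -1*755137/21 = -755137/21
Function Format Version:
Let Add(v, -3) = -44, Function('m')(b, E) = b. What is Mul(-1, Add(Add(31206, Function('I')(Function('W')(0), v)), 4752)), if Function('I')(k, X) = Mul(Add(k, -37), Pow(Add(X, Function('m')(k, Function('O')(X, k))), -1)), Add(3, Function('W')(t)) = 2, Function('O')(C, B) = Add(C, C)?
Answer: Rational(-755137, 21) ≈ -35959.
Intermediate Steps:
Function('O')(C, B) = Mul(2, C)
Function('W')(t) = -1 (Function('W')(t) = Add(-3, 2) = -1)
v = -41 (v = Add(3, -44) = -41)
Function('I')(k, X) = Mul(Pow(Add(X, k), -1), Add(-37, k)) (Function('I')(k, X) = Mul(Add(k, -37), Pow(Add(X, k), -1)) = Mul(Add(-37, k), Pow(Add(X, k), -1)) = Mul(Pow(Add(X, k), -1), Add(-37, k)))
Mul(-1, Add(Add(31206, Function('I')(Function('W')(0), v)), 4752)) = Mul(-1, Add(Add(31206, Mul(Pow(Add(-41, -1), -1), Add(-37, -1))), 4752)) = Mul(-1, Add(Add(31206, Mul(Pow(-42, -1), -38)), 4752)) = Mul(-1, Add(Add(31206, Mul(Rational(-1, 42), -38)), 4752)) = Mul(-1, Add(Add(31206, Rational(19, 21)), 4752)) = Mul(-1, Add(Rational(655345, 21), 4752)) = Mul(-1, Rational(755137, 21)) = Rational(-755137, 21)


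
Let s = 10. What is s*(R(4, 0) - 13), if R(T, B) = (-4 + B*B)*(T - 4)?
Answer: -130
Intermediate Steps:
R(T, B) = (-4 + T)*(-4 + B²) (R(T, B) = (-4 + B²)*(-4 + T) = (-4 + T)*(-4 + B²))
s*(R(4, 0) - 13) = 10*((16 - 4*4 - 4*0² + 4*0²) - 13) = 10*((16 - 16 - 4*0 + 4*0) - 13) = 10*((16 - 16 + 0 + 0) - 13) = 10*(0 - 13) = 10*(-13) = -130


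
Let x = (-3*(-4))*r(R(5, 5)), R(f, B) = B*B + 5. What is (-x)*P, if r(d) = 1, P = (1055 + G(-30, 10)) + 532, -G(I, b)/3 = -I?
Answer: -17964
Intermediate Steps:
G(I, b) = 3*I (G(I, b) = -(-3)*I = 3*I)
R(f, B) = 5 + B**2 (R(f, B) = B**2 + 5 = 5 + B**2)
P = 1497 (P = (1055 + 3*(-30)) + 532 = (1055 - 90) + 532 = 965 + 532 = 1497)
x = 12 (x = -3*(-4)*1 = 12*1 = 12)
(-x)*P = -1*12*1497 = -12*1497 = -17964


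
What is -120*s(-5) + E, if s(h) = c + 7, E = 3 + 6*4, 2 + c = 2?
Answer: -813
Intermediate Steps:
c = 0 (c = -2 + 2 = 0)
E = 27 (E = 3 + 24 = 27)
s(h) = 7 (s(h) = 0 + 7 = 7)
-120*s(-5) + E = -120*7 + 27 = -840 + 27 = -813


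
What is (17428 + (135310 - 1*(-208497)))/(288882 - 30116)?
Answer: 361235/258766 ≈ 1.3960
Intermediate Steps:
(17428 + (135310 - 1*(-208497)))/(288882 - 30116) = (17428 + (135310 + 208497))/258766 = (17428 + 343807)*(1/258766) = 361235*(1/258766) = 361235/258766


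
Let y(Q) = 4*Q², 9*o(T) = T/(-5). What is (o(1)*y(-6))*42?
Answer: -672/5 ≈ -134.40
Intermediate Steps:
o(T) = -T/45 (o(T) = (T/(-5))/9 = (T*(-⅕))/9 = (-T/5)/9 = -T/45)
(o(1)*y(-6))*42 = ((-1/45*1)*(4*(-6)²))*42 = -4*36/45*42 = -1/45*144*42 = -16/5*42 = -672/5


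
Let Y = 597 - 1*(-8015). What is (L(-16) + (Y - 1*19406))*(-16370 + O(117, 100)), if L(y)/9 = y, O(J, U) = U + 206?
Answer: 175708032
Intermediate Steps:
O(J, U) = 206 + U
L(y) = 9*y
Y = 8612 (Y = 597 + 8015 = 8612)
(L(-16) + (Y - 1*19406))*(-16370 + O(117, 100)) = (9*(-16) + (8612 - 1*19406))*(-16370 + (206 + 100)) = (-144 + (8612 - 19406))*(-16370 + 306) = (-144 - 10794)*(-16064) = -10938*(-16064) = 175708032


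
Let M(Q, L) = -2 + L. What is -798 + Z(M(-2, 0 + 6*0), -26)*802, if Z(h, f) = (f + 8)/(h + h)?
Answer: 2811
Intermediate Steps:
Z(h, f) = (8 + f)/(2*h) (Z(h, f) = (8 + f)/((2*h)) = (8 + f)*(1/(2*h)) = (8 + f)/(2*h))
-798 + Z(M(-2, 0 + 6*0), -26)*802 = -798 + ((8 - 26)/(2*(-2 + (0 + 6*0))))*802 = -798 + ((1/2)*(-18)/(-2 + (0 + 0)))*802 = -798 + ((1/2)*(-18)/(-2 + 0))*802 = -798 + ((1/2)*(-18)/(-2))*802 = -798 + ((1/2)*(-1/2)*(-18))*802 = -798 + (9/2)*802 = -798 + 3609 = 2811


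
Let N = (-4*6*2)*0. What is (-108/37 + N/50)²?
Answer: 11664/1369 ≈ 8.5201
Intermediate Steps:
N = 0 (N = -24*2*0 = -48*0 = 0)
(-108/37 + N/50)² = (-108/37 + 0/50)² = (-108*1/37 + 0*(1/50))² = (-108/37 + 0)² = (-108/37)² = 11664/1369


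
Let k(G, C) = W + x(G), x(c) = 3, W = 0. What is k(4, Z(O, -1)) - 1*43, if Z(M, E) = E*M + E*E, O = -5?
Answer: -40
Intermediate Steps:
Z(M, E) = E² + E*M (Z(M, E) = E*M + E² = E² + E*M)
k(G, C) = 3 (k(G, C) = 0 + 3 = 3)
k(4, Z(O, -1)) - 1*43 = 3 - 1*43 = 3 - 43 = -40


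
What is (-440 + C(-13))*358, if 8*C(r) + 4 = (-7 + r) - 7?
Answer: -635629/4 ≈ -1.5891e+5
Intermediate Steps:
C(r) = -9/4 + r/8 (C(r) = -1/2 + ((-7 + r) - 7)/8 = -1/2 + (-14 + r)/8 = -1/2 + (-7/4 + r/8) = -9/4 + r/8)
(-440 + C(-13))*358 = (-440 + (-9/4 + (1/8)*(-13)))*358 = (-440 + (-9/4 - 13/8))*358 = (-440 - 31/8)*358 = -3551/8*358 = -635629/4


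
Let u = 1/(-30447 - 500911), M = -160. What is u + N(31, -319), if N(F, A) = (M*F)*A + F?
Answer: 840752354017/531358 ≈ 1.5823e+6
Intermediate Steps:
N(F, A) = F - 160*A*F (N(F, A) = (-160*F)*A + F = -160*A*F + F = F - 160*A*F)
u = -1/531358 (u = 1/(-531358) = -1/531358 ≈ -1.8820e-6)
u + N(31, -319) = -1/531358 + 31*(1 - 160*(-319)) = -1/531358 + 31*(1 + 51040) = -1/531358 + 31*51041 = -1/531358 + 1582271 = 840752354017/531358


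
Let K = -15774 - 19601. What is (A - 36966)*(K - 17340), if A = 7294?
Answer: 1564159480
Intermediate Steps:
K = -35375
(A - 36966)*(K - 17340) = (7294 - 36966)*(-35375 - 17340) = -29672*(-52715) = 1564159480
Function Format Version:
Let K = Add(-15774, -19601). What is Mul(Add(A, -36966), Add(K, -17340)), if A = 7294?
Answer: 1564159480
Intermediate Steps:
K = -35375
Mul(Add(A, -36966), Add(K, -17340)) = Mul(Add(7294, -36966), Add(-35375, -17340)) = Mul(-29672, -52715) = 1564159480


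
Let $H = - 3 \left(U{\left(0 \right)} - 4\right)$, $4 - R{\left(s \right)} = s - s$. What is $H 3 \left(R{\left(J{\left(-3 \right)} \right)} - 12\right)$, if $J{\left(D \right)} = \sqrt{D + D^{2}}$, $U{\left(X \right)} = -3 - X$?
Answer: $-504$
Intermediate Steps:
$R{\left(s \right)} = 4$ ($R{\left(s \right)} = 4 - \left(s - s\right) = 4 - 0 = 4 + 0 = 4$)
$H = 21$ ($H = - 3 \left(\left(-3 - 0\right) - 4\right) = - 3 \left(\left(-3 + 0\right) - 4\right) = - 3 \left(-3 - 4\right) = \left(-3\right) \left(-7\right) = 21$)
$H 3 \left(R{\left(J{\left(-3 \right)} \right)} - 12\right) = 21 \cdot 3 \left(4 - 12\right) = 63 \left(-8\right) = -504$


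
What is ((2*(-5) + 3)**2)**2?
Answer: 2401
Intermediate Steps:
((2*(-5) + 3)**2)**2 = ((-10 + 3)**2)**2 = ((-7)**2)**2 = 49**2 = 2401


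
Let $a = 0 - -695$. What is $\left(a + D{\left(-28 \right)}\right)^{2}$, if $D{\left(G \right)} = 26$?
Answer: $519841$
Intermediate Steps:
$a = 695$ ($a = 0 + 695 = 695$)
$\left(a + D{\left(-28 \right)}\right)^{2} = \left(695 + 26\right)^{2} = 721^{2} = 519841$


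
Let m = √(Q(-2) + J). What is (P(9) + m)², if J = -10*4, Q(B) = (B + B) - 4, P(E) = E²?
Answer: 6513 + 648*I*√3 ≈ 6513.0 + 1122.4*I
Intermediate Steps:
Q(B) = -4 + 2*B (Q(B) = 2*B - 4 = -4 + 2*B)
J = -40
m = 4*I*√3 (m = √((-4 + 2*(-2)) - 40) = √((-4 - 4) - 40) = √(-8 - 40) = √(-48) = 4*I*√3 ≈ 6.9282*I)
(P(9) + m)² = (9² + 4*I*√3)² = (81 + 4*I*√3)²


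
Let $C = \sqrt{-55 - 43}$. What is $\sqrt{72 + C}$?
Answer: $\sqrt{72 + 7 i \sqrt{2}} \approx 8.5052 + 0.58197 i$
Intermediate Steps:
$C = 7 i \sqrt{2}$ ($C = \sqrt{-98} = 7 i \sqrt{2} \approx 9.8995 i$)
$\sqrt{72 + C} = \sqrt{72 + 7 i \sqrt{2}}$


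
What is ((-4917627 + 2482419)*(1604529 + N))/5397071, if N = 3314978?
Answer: -11980022802456/5397071 ≈ -2.2197e+6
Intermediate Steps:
((-4917627 + 2482419)*(1604529 + N))/5397071 = ((-4917627 + 2482419)*(1604529 + 3314978))/5397071 = -2435208*4919507*(1/5397071) = -11980022802456*1/5397071 = -11980022802456/5397071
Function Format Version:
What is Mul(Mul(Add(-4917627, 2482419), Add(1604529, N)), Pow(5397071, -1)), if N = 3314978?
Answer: Rational(-11980022802456, 5397071) ≈ -2.2197e+6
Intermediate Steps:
Mul(Mul(Add(-4917627, 2482419), Add(1604529, N)), Pow(5397071, -1)) = Mul(Mul(Add(-4917627, 2482419), Add(1604529, 3314978)), Pow(5397071, -1)) = Mul(Mul(-2435208, 4919507), Rational(1, 5397071)) = Mul(-11980022802456, Rational(1, 5397071)) = Rational(-11980022802456, 5397071)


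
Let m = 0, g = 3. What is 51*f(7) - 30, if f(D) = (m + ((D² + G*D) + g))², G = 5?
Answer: 385989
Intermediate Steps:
f(D) = (3 + D² + 5*D)² (f(D) = (0 + ((D² + 5*D) + 3))² = (0 + (3 + D² + 5*D))² = (3 + D² + 5*D)²)
51*f(7) - 30 = 51*(3 + 7² + 5*7)² - 30 = 51*(3 + 49 + 35)² - 30 = 51*87² - 30 = 51*7569 - 30 = 386019 - 30 = 385989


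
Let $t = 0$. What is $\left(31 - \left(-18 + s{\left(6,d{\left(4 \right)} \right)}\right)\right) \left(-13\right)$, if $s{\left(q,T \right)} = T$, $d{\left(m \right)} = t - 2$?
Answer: $-663$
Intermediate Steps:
$d{\left(m \right)} = -2$ ($d{\left(m \right)} = 0 - 2 = -2$)
$\left(31 - \left(-18 + s{\left(6,d{\left(4 \right)} \right)}\right)\right) \left(-13\right) = \left(31 + \left(18 - -2\right)\right) \left(-13\right) = \left(31 + \left(18 + 2\right)\right) \left(-13\right) = \left(31 + 20\right) \left(-13\right) = 51 \left(-13\right) = -663$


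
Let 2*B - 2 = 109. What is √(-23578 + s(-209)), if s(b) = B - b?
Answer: I*√93254/2 ≈ 152.69*I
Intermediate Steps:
B = 111/2 (B = 1 + (½)*109 = 1 + 109/2 = 111/2 ≈ 55.500)
s(b) = 111/2 - b
√(-23578 + s(-209)) = √(-23578 + (111/2 - 1*(-209))) = √(-23578 + (111/2 + 209)) = √(-23578 + 529/2) = √(-46627/2) = I*√93254/2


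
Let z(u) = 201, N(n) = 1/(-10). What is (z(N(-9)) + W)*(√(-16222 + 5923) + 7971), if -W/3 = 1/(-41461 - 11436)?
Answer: 84750063300/52897 + 10632300*I*√10299/52897 ≈ 1.6022e+6 + 20398.0*I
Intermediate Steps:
N(n) = -⅒
W = 3/52897 (W = -3/(-41461 - 11436) = -3/(-52897) = -3*(-1/52897) = 3/52897 ≈ 5.6714e-5)
(z(N(-9)) + W)*(√(-16222 + 5923) + 7971) = (201 + 3/52897)*(√(-16222 + 5923) + 7971) = 10632300*(√(-10299) + 7971)/52897 = 10632300*(I*√10299 + 7971)/52897 = 10632300*(7971 + I*√10299)/52897 = 84750063300/52897 + 10632300*I*√10299/52897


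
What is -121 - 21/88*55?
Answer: -1073/8 ≈ -134.13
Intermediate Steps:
-121 - 21/88*55 = -121 - 105/8 = -1073/8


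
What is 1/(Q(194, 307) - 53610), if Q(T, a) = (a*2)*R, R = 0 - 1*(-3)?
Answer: -1/51768 ≈ -1.9317e-5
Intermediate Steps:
R = 3 (R = 0 + 3 = 3)
Q(T, a) = 6*a (Q(T, a) = (a*2)*3 = (2*a)*3 = 6*a)
1/(Q(194, 307) - 53610) = 1/(6*307 - 53610) = 1/(1842 - 53610) = 1/(-51768) = -1/51768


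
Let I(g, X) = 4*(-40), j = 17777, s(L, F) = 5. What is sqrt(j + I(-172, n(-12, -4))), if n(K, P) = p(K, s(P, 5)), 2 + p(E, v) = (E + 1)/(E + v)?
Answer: sqrt(17617) ≈ 132.73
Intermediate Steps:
p(E, v) = -2 + (1 + E)/(E + v) (p(E, v) = -2 + (E + 1)/(E + v) = -2 + (1 + E)/(E + v))
n(K, P) = (-9 - K)/(5 + K) (n(K, P) = (1 - K - 2*5)/(K + 5) = (1 - K - 10)/(5 + K) = (-9 - K)/(5 + K))
I(g, X) = -160
sqrt(j + I(-172, n(-12, -4))) = sqrt(17777 - 160) = sqrt(17617)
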